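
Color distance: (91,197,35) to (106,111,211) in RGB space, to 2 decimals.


d = √[(R₁-R₂)² + (G₁-G₂)² + (B₁-B₂)²]
d = √[(91-106)² + (197-111)² + (35-211)²]
d = √[225 + 7396 + 30976]
d = √38597
d ≈ 196.46


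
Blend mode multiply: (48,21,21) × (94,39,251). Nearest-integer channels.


Multiply: C = A×B/255, rounded to nearest integer
R: 48×94/255 = 4512/255 ≈ 17.694 → 18
G: 21×39/255 = 819/255 ≈ 3.212 → 3
B: 21×251/255 = 5271/255 ≈ 20.671 → 21
= RGB(18, 3, 21)


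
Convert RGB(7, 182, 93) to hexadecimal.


R = 7 → 07 (hex)
G = 182 → B6 (hex)
B = 93 → 5D (hex)
Hex = #07B65D


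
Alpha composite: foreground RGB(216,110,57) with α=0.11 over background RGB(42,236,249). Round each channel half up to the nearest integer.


C = α×F + (1-α)×B, with 1-α = 0.89
R: 0.11×216 + 0.89×42 = 23.76 + 37.38 = 61.14 → 61
G: 0.11×110 + 0.89×236 = 12.10 + 210.04 = 222.14 → 222
B: 0.11×57 + 0.89×249 = 6.27 + 221.61 = 227.88 → 228
= RGB(61, 222, 228)


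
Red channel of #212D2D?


Color: #212D2D
R = 21 = 33
G = 2D = 45
B = 2D = 45
Red = 33


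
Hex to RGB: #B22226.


B2 → 178 (R)
22 → 34 (G)
26 → 38 (B)
= RGB(178, 34, 38)


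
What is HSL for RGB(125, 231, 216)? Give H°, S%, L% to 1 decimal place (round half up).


Normalize: R'=125/255≈0.4902, G'=231/255≈0.9059, B'=216/255≈0.8471
Max=231/255, Min=125/255, Δ=Max-Min=106/255
L = (Max+Min)/2 = (231+125)/510 = 356/510 = 0.69803… → L = 69.8%
L > 0.5 → S = Δ/(2-Max-Min) = 106/(510-231-125) = 106/154 = 0.68831… → S = 68.8%
(the 1/255 factors cancel in S and H, so raw channel differences can be used)
Max is G' → H = 60 × ((B-R)/Δ + 2) = 60 × ((216-125)/106 + 2)
  91/106 + 2 = 0.8584… + 2 = 2.8584…
  H = 60 × 2.8584… = 171.509…° → H = 171.5°
= HSL(171.5°, 68.8%, 69.8%)


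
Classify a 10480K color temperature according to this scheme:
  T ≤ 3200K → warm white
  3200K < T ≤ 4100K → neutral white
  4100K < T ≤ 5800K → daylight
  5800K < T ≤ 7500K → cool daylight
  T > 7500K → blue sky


Temperature: 10480K
10480K > 7500K → blue sky
Classification: blue sky


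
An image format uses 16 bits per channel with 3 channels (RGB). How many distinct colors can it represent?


Total bits = 16 bits/channel × 3 channels = 48 bits
Distinct colors = 2^48
= 281,474,976,710,656 colors


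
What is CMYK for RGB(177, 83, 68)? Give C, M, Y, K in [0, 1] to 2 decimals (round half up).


R'=177/255≈0.6941, G'=83/255≈0.3255, B'=68/255≈0.2667
K = 1 - max(R',G',B') = 1 - 177/255 = 78/255 = 0.30588… → 0.31
(1-R'-K)/(1-K) simplifies to (max-R)/max with max = 177:
C = (177-177)/177 = 0/177 = 0 → 0.00
M = (177-83)/177 = 94/177 = 0.53107… → 0.53
Y = (177-68)/177 = 109/177 = 0.61581… → 0.62
= CMYK(0.00, 0.53, 0.62, 0.31)


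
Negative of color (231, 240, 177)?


Invert: (255-R, 255-G, 255-B)
R: 255-231 = 24
G: 255-240 = 15
B: 255-177 = 78
= RGB(24, 15, 78)


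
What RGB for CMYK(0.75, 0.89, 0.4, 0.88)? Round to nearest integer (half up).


R = 255 × (1-C) × (1-K) = 255 × 0.25 × 0.12 = 7.65 → 8
G = 255 × (1-M) × (1-K) = 255 × 0.11 × 0.12 = 3.366 → 3
B = 255 × (1-Y) × (1-K) = 255 × 0.60 × 0.12 = 18.36 → 18
= RGB(8, 3, 18)


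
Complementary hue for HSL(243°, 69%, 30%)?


Complement = opposite side of color wheel = hue + 180°
H' = (243 + 180) mod 360 = 63°
S and L unchanged.
= HSL(63°, 69%, 30%)


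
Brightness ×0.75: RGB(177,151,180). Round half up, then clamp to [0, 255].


Multiply each channel by 0.75, round half up, clamp to [0, 255]
R: 177×0.75 = 132.75 → round → 133
G: 151×0.75 = 113.25 → round → 113
B: 180×0.75 = 135
= RGB(133, 113, 135)


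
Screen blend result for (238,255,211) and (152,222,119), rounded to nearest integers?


Screen: C = 255 - (255-A)×(255-B)/255, rounded to nearest integer
R: 255 - (255-238)×(255-152)/255 = 255 - 1751/255 ≈ 255 - 6.867 = 248.133 → 248
G: 255 - (255-255)×(255-222)/255 = 255 - 0/255 ≈ 255 - 0.000 = 255.000 → 255
B: 255 - (255-211)×(255-119)/255 = 255 - 5984/255 ≈ 255 - 23.467 = 231.533 → 232
= RGB(248, 255, 232)


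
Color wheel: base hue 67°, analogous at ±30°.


Base hue: 67°
Left analog: (67 - 30) mod 360 = 37°
Right analog: (67 + 30) mod 360 = 97°
Analogous hues = 37° and 97°


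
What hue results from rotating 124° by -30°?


New hue = (H + rotation) mod 360
New hue = (124 -30) mod 360
= 94 mod 360
= 94°


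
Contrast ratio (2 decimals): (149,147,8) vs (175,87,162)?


Linearize each sRGB channel c=v/255: c/12.92 if c ≤ 0.04045 else ((c+0.055)/1.055)^2.4
L = 0.2126×R_lin + 0.7152×G_lin + 0.0722×B_lin
Color 1 (149,147,8):
  R=149: 149/255≈0.5843 > 0.04045 → ((0.5843+0.055)/1.055)^2.4 ≈ 0.30054
  G=147: 147/255≈0.5765 > 0.04045 → ((0.5765+0.055)/1.055)^2.4 ≈ 0.29177
  B=8: 8/255≈0.0314 ≤ 0.04045 → 0.0314/12.92 ≈ 0.00243
  L1 = 0.2126×0.30054 + 0.7152×0.29177 + 0.0722×0.00243 ≈ 0.27275
Color 2 (175,87,162):
  R=175: 175/255≈0.6863 > 0.04045 → ((0.6863+0.055)/1.055)^2.4 ≈ 0.42869
  G=87: 87/255≈0.3412 > 0.04045 → ((0.3412+0.055)/1.055)^2.4 ≈ 0.09531
  B=162: 162/255≈0.6353 > 0.04045 → ((0.6353+0.055)/1.055)^2.4 ≈ 0.36131
  L2 = 0.2126×0.42869 + 0.7152×0.09531 + 0.0722×0.36131 ≈ 0.18539
Lighter = 0.27275, Darker = 0.18539
Ratio = (L_lighter + 0.05) / (L_darker + 0.05)
Ratio = (0.27275 + 0.05) / (0.18539 + 0.05) = 0.32275 / 0.23539 ≈ 1.3711
Ratio ≈ 1.37:1


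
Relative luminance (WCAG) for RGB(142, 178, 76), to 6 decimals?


Linearize each channel (sRGB transfer function): c = v/255; c_lin = c/12.92 if c ≤ 0.04045, else ((c+0.055)/1.055)^2.4
  R: 142/255 ≈ 0.556863 > 0.04045 → ((0.556863+0.055)/1.055)^2.4 ≈ 0.270498
  G: 178/255 ≈ 0.698039 > 0.04045 → ((0.698039+0.055)/1.055)^2.4 ≈ 0.445201
  B: 76/255 ≈ 0.298039 > 0.04045 → ((0.298039+0.055)/1.055)^2.4 ≈ 0.072272
R_lin = 0.270498, G_lin = 0.445201, B_lin = 0.072272
L = 0.2126×R + 0.7152×G + 0.0722×B
L = 0.2126×0.270498 + 0.7152×0.445201 + 0.0722×0.072272
L ≈ 0.381134


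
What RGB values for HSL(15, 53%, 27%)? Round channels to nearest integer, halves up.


H=15°, S=0.53, L=0.27
C = (1-|2L-1|)×S = (1-|-0.46|)×0.53 = 0.2862
H' = H/60 = 15/60 ≈ 0.2500; X = C×(1-|H' mod 2 - 1|) = 0.07155
m = L - C/2 = 0.27 - 0.1431 = 0.1269
Sector ⌊H'⌋ = 0 → (R',G',B') = (0.2862, 0.07155, 0.0)
RGB = ((R'+m)×255, (G'+m)×255, (B'+m)×255) = (105.3405, 50.60475, 32.3595)
Round half up → RGB(105, 51, 32)


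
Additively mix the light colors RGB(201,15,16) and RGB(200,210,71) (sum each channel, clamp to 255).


Additive: each channel = min(255, C₁+C₂)
R: 201+200 = 401 → 255
G: 15+210 = 225 → 225
B: 16+71 = 87 → 87
= RGB(255, 225, 87)


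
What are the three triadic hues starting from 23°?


Triadic: equally spaced at 120° intervals
H1 = 23°
H2 = (23 + 120) mod 360 = 143°
H3 = (23 + 240) mod 360 = 263°
Triadic = 23°, 143°, 263°


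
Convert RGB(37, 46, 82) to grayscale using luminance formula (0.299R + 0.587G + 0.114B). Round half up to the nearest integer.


Gray = 0.299×R + 0.587×G + 0.114×B
Gray = 0.299×37 + 0.587×46 + 0.114×82
Gray = 11.063 + 27.002 + 9.348
Gray = 47.413 → round half up → 47
Gray = 47


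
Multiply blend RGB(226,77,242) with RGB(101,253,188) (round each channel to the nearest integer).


Multiply: C = A×B/255, rounded to nearest integer
R: 226×101/255 = 22826/255 ≈ 89.514 → 90
G: 77×253/255 = 19481/255 ≈ 76.396 → 76
B: 242×188/255 = 45496/255 ≈ 178.416 → 178
= RGB(90, 76, 178)


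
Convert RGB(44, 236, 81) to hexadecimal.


R = 44 → 2C (hex)
G = 236 → EC (hex)
B = 81 → 51 (hex)
Hex = #2CEC51


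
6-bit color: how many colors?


Colors = 2^bits = 2^6
= 64 colors


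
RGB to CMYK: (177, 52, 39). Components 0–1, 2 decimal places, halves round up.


R'=177/255≈0.6941, G'=52/255≈0.2039, B'=39/255≈0.1529
K = 1 - max(R',G',B') = 1 - 177/255 = 78/255 = 0.30588… → 0.31
(1-R'-K)/(1-K) simplifies to (max-R)/max with max = 177:
C = (177-177)/177 = 0/177 = 0 → 0.00
M = (177-52)/177 = 125/177 = 0.70621… → 0.71
Y = (177-39)/177 = 138/177 = 0.77966… → 0.78
= CMYK(0.00, 0.71, 0.78, 0.31)


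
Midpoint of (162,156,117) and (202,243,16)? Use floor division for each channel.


Midpoint: each channel = ⌊(C₁+C₂)/2⌋
R: ⌊(162+202)/2⌋ = 182
G: ⌊(156+243)/2⌋ = 199
B: ⌊(117+16)/2⌋ = 66
= RGB(182, 199, 66)


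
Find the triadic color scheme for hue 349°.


Triadic: equally spaced at 120° intervals
H1 = 349°
H2 = (349 + 120) mod 360 = 109°
H3 = (349 + 240) mod 360 = 229°
Triadic = 349°, 109°, 229°


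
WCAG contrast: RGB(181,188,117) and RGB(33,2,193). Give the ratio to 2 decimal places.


Linearize each sRGB channel c=v/255: c/12.92 if c ≤ 0.04045 else ((c+0.055)/1.055)^2.4
L = 0.2126×R_lin + 0.7152×G_lin + 0.0722×B_lin
Color 1 (181,188,117):
  R=181: 181/255≈0.7098 > 0.04045 → ((0.7098+0.055)/1.055)^2.4 ≈ 0.46208
  G=188: 188/255≈0.7373 > 0.04045 → ((0.7373+0.055)/1.055)^2.4 ≈ 0.50289
  B=117: 117/255≈0.4588 > 0.04045 → ((0.4588+0.055)/1.055)^2.4 ≈ 0.17789
  L1 = 0.2126×0.46208 + 0.7152×0.50289 + 0.0722×0.17789 ≈ 0.47075
Color 2 (33,2,193):
  R=33: 33/255≈0.1294 > 0.04045 → ((0.1294+0.055)/1.055)^2.4 ≈ 0.01521
  G=2: 2/255≈0.0078 ≤ 0.04045 → 0.0078/12.92 ≈ 0.00061
  B=193: 193/255≈0.7569 > 0.04045 → ((0.7569+0.055)/1.055)^2.4 ≈ 0.53328
  L2 = 0.2126×0.01521 + 0.7152×0.00061 + 0.0722×0.53328 ≈ 0.04217
Lighter = 0.47075, Darker = 0.04217
Ratio = (L_lighter + 0.05) / (L_darker + 0.05)
Ratio = (0.47075 + 0.05) / (0.04217 + 0.05) = 0.52075 / 0.09217 ≈ 5.6498
Ratio ≈ 5.65:1


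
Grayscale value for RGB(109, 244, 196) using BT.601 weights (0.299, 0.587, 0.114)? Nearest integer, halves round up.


Gray = 0.299×R + 0.587×G + 0.114×B
Gray = 0.299×109 + 0.587×244 + 0.114×196
Gray = 32.591 + 143.228 + 22.344
Gray = 198.163 → round half up → 198
Gray = 198


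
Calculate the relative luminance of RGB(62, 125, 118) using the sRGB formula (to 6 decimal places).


Linearize each channel (sRGB transfer function): c = v/255; c_lin = c/12.92 if c ≤ 0.04045, else ((c+0.055)/1.055)^2.4
  R: 62/255 ≈ 0.243137 > 0.04045 → ((0.243137+0.055)/1.055)^2.4 ≈ 0.048172
  G: 125/255 ≈ 0.490196 > 0.04045 → ((0.490196+0.055)/1.055)^2.4 ≈ 0.205079
  B: 118/255 ≈ 0.462745 > 0.04045 → ((0.462745+0.055)/1.055)^2.4 ≈ 0.181164
R_lin = 0.048172, G_lin = 0.205079, B_lin = 0.181164
L = 0.2126×R + 0.7152×G + 0.0722×B
L = 0.2126×0.048172 + 0.7152×0.205079 + 0.0722×0.181164
L ≈ 0.169994


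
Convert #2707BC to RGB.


27 → 39 (R)
07 → 7 (G)
BC → 188 (B)
= RGB(39, 7, 188)


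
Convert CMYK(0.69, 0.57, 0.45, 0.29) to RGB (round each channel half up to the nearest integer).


R = 255 × (1-C) × (1-K) = 255 × 0.31 × 0.71 = 56.1255 → 56
G = 255 × (1-M) × (1-K) = 255 × 0.43 × 0.71 = 77.8515 → 78
B = 255 × (1-Y) × (1-K) = 255 × 0.55 × 0.71 = 99.5775 → 100
= RGB(56, 78, 100)


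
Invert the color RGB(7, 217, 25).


Invert: (255-R, 255-G, 255-B)
R: 255-7 = 248
G: 255-217 = 38
B: 255-25 = 230
= RGB(248, 38, 230)


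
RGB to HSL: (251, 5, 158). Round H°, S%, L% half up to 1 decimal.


Normalize: R'=251/255≈0.9843, G'=5/255≈0.0196, B'=158/255≈0.6196
Max=251/255, Min=5/255, Δ=Max-Min=246/255
L = (Max+Min)/2 = (251+5)/510 = 256/510 = 0.50196… → L = 50.2%
L > 0.5 → S = Δ/(2-Max-Min) = 246/(510-251-5) = 246/254 = 0.96850… → S = 96.9%
(the 1/255 factors cancel in S and H, so raw channel differences can be used)
Max is R' → H = 60 × (((G-B)/Δ) mod 6) = 60 × (((5-158)/246) mod 6)
  (-153)/246 = -0.6219…; negative, so add 6 → 5.3780…
  H = 60 × 5.3780… = 322.682…° → H = 322.7°
= HSL(322.7°, 96.9%, 50.2%)


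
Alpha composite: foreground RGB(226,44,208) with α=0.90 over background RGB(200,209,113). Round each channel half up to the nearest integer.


C = α×F + (1-α)×B, with 1-α = 0.10
R: 0.90×226 + 0.10×200 = 203.40 + 20.00 = 223.40 → 223
G: 0.90×44 + 0.10×209 = 39.60 + 20.90 = 60.50 → 61
B: 0.90×208 + 0.10×113 = 187.20 + 11.30 = 198.50 → 199
= RGB(223, 61, 199)


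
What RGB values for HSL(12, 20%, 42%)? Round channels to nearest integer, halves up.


H=12°, S=0.20, L=0.42
C = (1-|2L-1|)×S = (1-|-0.16|)×0.20 = 0.168
H' = H/60 = 12/60 ≈ 0.2000; X = C×(1-|H' mod 2 - 1|) = 0.0336
m = L - C/2 = 0.42 - 0.084 = 0.336
Sector ⌊H'⌋ = 0 → (R',G',B') = (0.168, 0.0336, 0.0)
RGB = ((R'+m)×255, (G'+m)×255, (B'+m)×255) = (128.52, 94.248, 85.68)
Round half up → RGB(129, 94, 86)


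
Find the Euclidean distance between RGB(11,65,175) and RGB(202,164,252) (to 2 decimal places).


d = √[(R₁-R₂)² + (G₁-G₂)² + (B₁-B₂)²]
d = √[(11-202)² + (65-164)² + (175-252)²]
d = √[36481 + 9801 + 5929]
d = √52211
d ≈ 228.50


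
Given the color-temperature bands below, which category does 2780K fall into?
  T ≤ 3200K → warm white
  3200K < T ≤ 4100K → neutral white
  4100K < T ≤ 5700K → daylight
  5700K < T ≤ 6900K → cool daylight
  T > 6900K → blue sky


Temperature: 2780K
2780K ≤ 3200K → warm white
Classification: warm white


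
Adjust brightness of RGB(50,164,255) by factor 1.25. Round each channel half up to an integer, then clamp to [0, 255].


Multiply each channel by 1.25, round half up, clamp to [0, 255]
R: 50×1.25 = 62.5 → round → 63
G: 164×1.25 = 205
B: 255×1.25 = 318.75 → round → 319 → clamp → 255
= RGB(63, 205, 255)


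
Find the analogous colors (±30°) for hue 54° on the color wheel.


Base hue: 54°
Left analog: (54 - 30) mod 360 = 24°
Right analog: (54 + 30) mod 360 = 84°
Analogous hues = 24° and 84°


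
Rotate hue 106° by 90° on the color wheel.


New hue = (H + rotation) mod 360
New hue = (106 + 90) mod 360
= 196 mod 360
= 196°


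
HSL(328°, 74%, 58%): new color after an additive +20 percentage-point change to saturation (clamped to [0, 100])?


Original S = 74%
Adjustment = +20 percentage points
New S = 74 + (20) = 94
Clamp to [0, 100] → 94
= HSL(328°, 94%, 58%)


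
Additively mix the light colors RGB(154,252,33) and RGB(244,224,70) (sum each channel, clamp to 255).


Additive: each channel = min(255, C₁+C₂)
R: 154+244 = 398 → 255
G: 252+224 = 476 → 255
B: 33+70 = 103 → 103
= RGB(255, 255, 103)


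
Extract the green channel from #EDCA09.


Color: #EDCA09
R = ED = 237
G = CA = 202
B = 09 = 9
Green = 202


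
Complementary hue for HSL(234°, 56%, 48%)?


Complement = opposite side of color wheel = hue + 180°
H' = (234 + 180) mod 360 = 54°
S and L unchanged.
= HSL(54°, 56%, 48%)


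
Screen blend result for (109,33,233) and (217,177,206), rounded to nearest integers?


Screen: C = 255 - (255-A)×(255-B)/255, rounded to nearest integer
R: 255 - (255-109)×(255-217)/255 = 255 - 5548/255 ≈ 255 - 21.757 = 233.243 → 233
G: 255 - (255-33)×(255-177)/255 = 255 - 17316/255 ≈ 255 - 67.906 = 187.094 → 187
B: 255 - (255-233)×(255-206)/255 = 255 - 1078/255 ≈ 255 - 4.227 = 250.773 → 251
= RGB(233, 187, 251)


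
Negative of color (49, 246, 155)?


Invert: (255-R, 255-G, 255-B)
R: 255-49 = 206
G: 255-246 = 9
B: 255-155 = 100
= RGB(206, 9, 100)


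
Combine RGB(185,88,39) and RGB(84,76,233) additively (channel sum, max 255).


Additive: each channel = min(255, C₁+C₂)
R: 185+84 = 269 → 255
G: 88+76 = 164 → 164
B: 39+233 = 272 → 255
= RGB(255, 164, 255)


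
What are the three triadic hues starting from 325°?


Triadic: equally spaced at 120° intervals
H1 = 325°
H2 = (325 + 120) mod 360 = 85°
H3 = (325 + 240) mod 360 = 205°
Triadic = 325°, 85°, 205°


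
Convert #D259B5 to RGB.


D2 → 210 (R)
59 → 89 (G)
B5 → 181 (B)
= RGB(210, 89, 181)


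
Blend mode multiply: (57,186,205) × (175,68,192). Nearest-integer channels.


Multiply: C = A×B/255, rounded to nearest integer
R: 57×175/255 = 9975/255 ≈ 39.118 → 39
G: 186×68/255 = 12648/255 ≈ 49.600 → 50
B: 205×192/255 = 39360/255 ≈ 154.353 → 154
= RGB(39, 50, 154)


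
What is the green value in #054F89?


Color: #054F89
R = 05 = 5
G = 4F = 79
B = 89 = 137
Green = 79


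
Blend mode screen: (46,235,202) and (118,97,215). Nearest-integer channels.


Screen: C = 255 - (255-A)×(255-B)/255, rounded to nearest integer
R: 255 - (255-46)×(255-118)/255 = 255 - 28633/255 ≈ 255 - 112.286 = 142.714 → 143
G: 255 - (255-235)×(255-97)/255 = 255 - 3160/255 ≈ 255 - 12.392 = 242.608 → 243
B: 255 - (255-202)×(255-215)/255 = 255 - 2120/255 ≈ 255 - 8.314 = 246.686 → 247
= RGB(143, 243, 247)


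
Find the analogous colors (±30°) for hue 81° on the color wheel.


Base hue: 81°
Left analog: (81 - 30) mod 360 = 51°
Right analog: (81 + 30) mod 360 = 111°
Analogous hues = 51° and 111°


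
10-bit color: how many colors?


Colors = 2^bits = 2^10
= 1,024 colors


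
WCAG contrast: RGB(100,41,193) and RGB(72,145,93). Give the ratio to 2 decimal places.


Linearize each sRGB channel c=v/255: c/12.92 if c ≤ 0.04045 else ((c+0.055)/1.055)^2.4
L = 0.2126×R_lin + 0.7152×G_lin + 0.0722×B_lin
Color 1 (100,41,193):
  R=100: 100/255≈0.3922 > 0.04045 → ((0.3922+0.055)/1.055)^2.4 ≈ 0.12744
  G=41: 41/255≈0.1608 > 0.04045 → ((0.1608+0.055)/1.055)^2.4 ≈ 0.02217
  B=193: 193/255≈0.7569 > 0.04045 → ((0.7569+0.055)/1.055)^2.4 ≈ 0.53328
  L1 = 0.2126×0.12744 + 0.7152×0.02217 + 0.0722×0.53328 ≈ 0.08145
Color 2 (72,145,93):
  R=72: 72/255≈0.2824 > 0.04045 → ((0.2824+0.055)/1.055)^2.4 ≈ 0.06480
  G=145: 145/255≈0.5686 > 0.04045 → ((0.5686+0.055)/1.055)^2.4 ≈ 0.28315
  B=93: 93/255≈0.3647 > 0.04045 → ((0.3647+0.055)/1.055)^2.4 ≈ 0.10946
  L2 = 0.2126×0.06480 + 0.7152×0.28315 + 0.0722×0.10946 ≈ 0.22419
Lighter = 0.22419, Darker = 0.08145
Ratio = (L_lighter + 0.05) / (L_darker + 0.05)
Ratio = (0.22419 + 0.05) / (0.08145 + 0.05) = 0.27419 / 0.13145 ≈ 2.0858
Ratio ≈ 2.09:1


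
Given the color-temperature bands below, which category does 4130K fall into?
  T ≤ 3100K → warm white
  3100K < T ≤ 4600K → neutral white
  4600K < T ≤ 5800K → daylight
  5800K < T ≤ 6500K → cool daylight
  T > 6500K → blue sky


Temperature: 4130K
3100K < 4130K ≤ 4600K → neutral white
Classification: neutral white


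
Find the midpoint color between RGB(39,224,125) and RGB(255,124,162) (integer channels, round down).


Midpoint: each channel = ⌊(C₁+C₂)/2⌋
R: ⌊(39+255)/2⌋ = 147
G: ⌊(224+124)/2⌋ = 174
B: ⌊(125+162)/2⌋ = 143
= RGB(147, 174, 143)


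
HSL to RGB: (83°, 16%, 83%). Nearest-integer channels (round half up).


H=83°, S=0.16, L=0.83
C = (1-|2L-1|)×S = (1-|0.66|)×0.16 = 0.0544
H' = H/60 = 83/60 ≈ 1.3833; X = C×(1-|H' mod 2 - 1|) ≈ 0.0335
m = L - C/2 = 0.83 - 0.0272 = 0.8028
Sector ⌊H'⌋ = 1 → (R',G',B') = (≈0.0335, 0.0544, 0.0)
RGB = ((R'+m)×255, (G'+m)×255, (B'+m)×255) = (213.2684, 218.586, 204.714)
Round half up → RGB(213, 219, 205)


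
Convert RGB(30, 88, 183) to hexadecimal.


R = 30 → 1E (hex)
G = 88 → 58 (hex)
B = 183 → B7 (hex)
Hex = #1E58B7


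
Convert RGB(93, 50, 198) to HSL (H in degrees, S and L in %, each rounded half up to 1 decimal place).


Normalize: R'=93/255≈0.3647, G'=50/255≈0.1961, B'=198/255≈0.7765
Max=198/255, Min=50/255, Δ=Max-Min=148/255
L = (Max+Min)/2 = (198+50)/510 = 248/510 = 0.48627… → L = 48.6%
L ≤ 0.5 → S = Δ/(Max+Min) = 148/(198+50) = 148/248 = 0.59677… → S = 59.7%
(the 1/255 factors cancel in S and H, so raw channel differences can be used)
Max is B' → H = 60 × ((R-G)/Δ + 4) = 60 × ((93-50)/148 + 4)
  43/148 + 4 = 0.2905… + 4 = 4.2905…
  H = 60 × 4.2905… = 257.432…° → H = 257.4°
= HSL(257.4°, 59.7%, 48.6%)


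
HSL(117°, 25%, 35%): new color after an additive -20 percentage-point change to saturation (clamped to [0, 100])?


Original S = 25%
Adjustment = -20 percentage points
New S = 25 + (-20) = 5
Clamp to [0, 100] → 5
= HSL(117°, 5%, 35%)


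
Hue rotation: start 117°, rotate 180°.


New hue = (H + rotation) mod 360
New hue = (117 + 180) mod 360
= 297 mod 360
= 297°


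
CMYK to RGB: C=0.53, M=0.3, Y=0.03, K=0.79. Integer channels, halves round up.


R = 255 × (1-C) × (1-K) = 255 × 0.47 × 0.21 = 25.1685 → 25
G = 255 × (1-M) × (1-K) = 255 × 0.70 × 0.21 = 37.485 → 37
B = 255 × (1-Y) × (1-K) = 255 × 0.97 × 0.21 = 51.9435 → 52
= RGB(25, 37, 52)


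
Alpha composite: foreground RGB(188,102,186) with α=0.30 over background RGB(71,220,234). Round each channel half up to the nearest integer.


C = α×F + (1-α)×B, with 1-α = 0.70
R: 0.30×188 + 0.70×71 = 56.40 + 49.70 = 106.10 → 106
G: 0.30×102 + 0.70×220 = 30.60 + 154.00 = 184.60 → 185
B: 0.30×186 + 0.70×234 = 55.80 + 163.80 = 219.60 → 220
= RGB(106, 185, 220)


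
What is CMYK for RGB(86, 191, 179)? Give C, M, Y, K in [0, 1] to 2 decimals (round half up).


R'=86/255≈0.3373, G'=191/255≈0.7490, B'=179/255≈0.7020
K = 1 - max(R',G',B') = 1 - 191/255 = 64/255 = 0.25098… → 0.25
(1-R'-K)/(1-K) simplifies to (max-R)/max with max = 191:
C = (191-86)/191 = 105/191 = 0.54973… → 0.55
M = (191-191)/191 = 0/191 = 0 → 0.00
Y = (191-179)/191 = 12/191 = 0.06282… → 0.06
= CMYK(0.55, 0.00, 0.06, 0.25)


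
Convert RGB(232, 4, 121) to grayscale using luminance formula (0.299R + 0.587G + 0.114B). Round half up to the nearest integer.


Gray = 0.299×R + 0.587×G + 0.114×B
Gray = 0.299×232 + 0.587×4 + 0.114×121
Gray = 69.368 + 2.348 + 13.794
Gray = 85.510 → round half up → 86
Gray = 86


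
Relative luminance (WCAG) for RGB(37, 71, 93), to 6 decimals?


Linearize each channel (sRGB transfer function): c = v/255; c_lin = c/12.92 if c ≤ 0.04045, else ((c+0.055)/1.055)^2.4
  R: 37/255 ≈ 0.145098 > 0.04045 → ((0.145098+0.055)/1.055)^2.4 ≈ 0.018500
  G: 71/255 ≈ 0.278431 > 0.04045 → ((0.278431+0.055)/1.055)^2.4 ≈ 0.063010
  B: 93/255 ≈ 0.364706 > 0.04045 → ((0.364706+0.055)/1.055)^2.4 ≈ 0.109462
R_lin = 0.018500, G_lin = 0.063010, B_lin = 0.109462
L = 0.2126×R + 0.7152×G + 0.0722×B
L = 0.2126×0.018500 + 0.7152×0.063010 + 0.0722×0.109462
L ≈ 0.056901


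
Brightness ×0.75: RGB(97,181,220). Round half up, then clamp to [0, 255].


Multiply each channel by 0.75, round half up, clamp to [0, 255]
R: 97×0.75 = 72.75 → round → 73
G: 181×0.75 = 135.75 → round → 136
B: 220×0.75 = 165
= RGB(73, 136, 165)


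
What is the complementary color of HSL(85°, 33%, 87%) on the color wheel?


Complement = opposite side of color wheel = hue + 180°
H' = (85 + 180) mod 360 = 265°
S and L unchanged.
= HSL(265°, 33%, 87%)


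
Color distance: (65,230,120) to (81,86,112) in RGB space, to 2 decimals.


d = √[(R₁-R₂)² + (G₁-G₂)² + (B₁-B₂)²]
d = √[(65-81)² + (230-86)² + (120-112)²]
d = √[256 + 20736 + 64]
d = √21056
d ≈ 145.11


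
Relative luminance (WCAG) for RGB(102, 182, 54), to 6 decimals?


Linearize each channel (sRGB transfer function): c = v/255; c_lin = c/12.92 if c ≤ 0.04045, else ((c+0.055)/1.055)^2.4
  R: 102/255 ≈ 0.400000 > 0.04045 → ((0.400000+0.055)/1.055)^2.4 ≈ 0.132868
  G: 182/255 ≈ 0.713725 > 0.04045 → ((0.713725+0.055)/1.055)^2.4 ≈ 0.467784
  B: 54/255 ≈ 0.211765 > 0.04045 → ((0.211765+0.055)/1.055)^2.4 ≈ 0.036889
R_lin = 0.132868, G_lin = 0.467784, B_lin = 0.036889
L = 0.2126×R + 0.7152×G + 0.0722×B
L = 0.2126×0.132868 + 0.7152×0.467784 + 0.0722×0.036889
L ≈ 0.365470


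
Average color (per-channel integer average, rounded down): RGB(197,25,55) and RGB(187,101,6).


Midpoint: each channel = ⌊(C₁+C₂)/2⌋
R: ⌊(197+187)/2⌋ = 192
G: ⌊(25+101)/2⌋ = 63
B: ⌊(55+6)/2⌋ = 30
= RGB(192, 63, 30)


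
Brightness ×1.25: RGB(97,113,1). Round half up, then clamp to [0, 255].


Multiply each channel by 1.25, round half up, clamp to [0, 255]
R: 97×1.25 = 121.25 → round → 121
G: 113×1.25 = 141.25 → round → 141
B: 1×1.25 = 1.25 → round → 1
= RGB(121, 141, 1)


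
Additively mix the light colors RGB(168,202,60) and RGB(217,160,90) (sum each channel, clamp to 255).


Additive: each channel = min(255, C₁+C₂)
R: 168+217 = 385 → 255
G: 202+160 = 362 → 255
B: 60+90 = 150 → 150
= RGB(255, 255, 150)


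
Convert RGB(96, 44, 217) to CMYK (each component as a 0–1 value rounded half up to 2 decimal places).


R'=96/255≈0.3765, G'=44/255≈0.1725, B'=217/255≈0.8510
K = 1 - max(R',G',B') = 1 - 217/255 = 38/255 = 0.14901… → 0.15
(1-R'-K)/(1-K) simplifies to (max-R)/max with max = 217:
C = (217-96)/217 = 121/217 = 0.55760… → 0.56
M = (217-44)/217 = 173/217 = 0.79723… → 0.80
Y = (217-217)/217 = 0/217 = 0 → 0.00
= CMYK(0.56, 0.80, 0.00, 0.15)


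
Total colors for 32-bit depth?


Colors = 2^bits = 2^32
= 4,294,967,296 colors


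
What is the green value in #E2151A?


Color: #E2151A
R = E2 = 226
G = 15 = 21
B = 1A = 26
Green = 21


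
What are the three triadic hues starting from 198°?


Triadic: equally spaced at 120° intervals
H1 = 198°
H2 = (198 + 120) mod 360 = 318°
H3 = (198 + 240) mod 360 = 78°
Triadic = 198°, 318°, 78°


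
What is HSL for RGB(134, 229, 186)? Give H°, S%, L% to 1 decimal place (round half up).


Normalize: R'=134/255≈0.5255, G'=229/255≈0.8980, B'=186/255≈0.7294
Max=229/255, Min=134/255, Δ=Max-Min=95/255
L = (Max+Min)/2 = (229+134)/510 = 363/510 = 0.71176… → L = 71.2%
L > 0.5 → S = Δ/(2-Max-Min) = 95/(510-229-134) = 95/147 = 0.64625… → S = 64.6%
(the 1/255 factors cancel in S and H, so raw channel differences can be used)
Max is G' → H = 60 × ((B-R)/Δ + 2) = 60 × ((186-134)/95 + 2)
  52/95 + 2 = 0.5473… + 2 = 2.5473…
  H = 60 × 2.5473… = 152.842…° → H = 152.8°
= HSL(152.8°, 64.6%, 71.2%)


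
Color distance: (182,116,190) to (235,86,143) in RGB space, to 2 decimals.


d = √[(R₁-R₂)² + (G₁-G₂)² + (B₁-B₂)²]
d = √[(182-235)² + (116-86)² + (190-143)²]
d = √[2809 + 900 + 2209]
d = √5918
d ≈ 76.93


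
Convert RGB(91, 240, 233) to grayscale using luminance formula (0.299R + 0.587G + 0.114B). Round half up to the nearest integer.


Gray = 0.299×R + 0.587×G + 0.114×B
Gray = 0.299×91 + 0.587×240 + 0.114×233
Gray = 27.209 + 140.880 + 26.562
Gray = 194.651 → round half up → 195
Gray = 195


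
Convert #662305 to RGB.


66 → 102 (R)
23 → 35 (G)
05 → 5 (B)
= RGB(102, 35, 5)


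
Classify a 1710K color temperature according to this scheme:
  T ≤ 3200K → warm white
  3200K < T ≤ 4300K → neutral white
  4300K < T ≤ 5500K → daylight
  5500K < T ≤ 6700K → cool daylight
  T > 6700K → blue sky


Temperature: 1710K
1710K ≤ 3200K → warm white
Classification: warm white


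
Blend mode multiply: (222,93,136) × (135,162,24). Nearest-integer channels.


Multiply: C = A×B/255, rounded to nearest integer
R: 222×135/255 = 29970/255 ≈ 117.529 → 118
G: 93×162/255 = 15066/255 ≈ 59.082 → 59
B: 136×24/255 = 3264/255 ≈ 12.800 → 13
= RGB(118, 59, 13)


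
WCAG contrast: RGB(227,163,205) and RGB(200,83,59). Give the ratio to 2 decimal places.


Linearize each sRGB channel c=v/255: c/12.92 if c ≤ 0.04045 else ((c+0.055)/1.055)^2.4
L = 0.2126×R_lin + 0.7152×G_lin + 0.0722×B_lin
Color 1 (227,163,205):
  R=227: 227/255≈0.8902 > 0.04045 → ((0.8902+0.055)/1.055)^2.4 ≈ 0.76815
  G=163: 163/255≈0.6392 > 0.04045 → ((0.6392+0.055)/1.055)^2.4 ≈ 0.36625
  B=205: 205/255≈0.8039 > 0.04045 → ((0.8039+0.055)/1.055)^2.4 ≈ 0.61050
  L1 = 0.2126×0.76815 + 0.7152×0.36625 + 0.0722×0.61050 ≈ 0.46933
Color 2 (200,83,59):
  R=200: 200/255≈0.7843 > 0.04045 → ((0.7843+0.055)/1.055)^2.4 ≈ 0.57758
  G=83: 83/255≈0.3255 > 0.04045 → ((0.3255+0.055)/1.055)^2.4 ≈ 0.08650
  B=59: 59/255≈0.2314 > 0.04045 → ((0.2314+0.055)/1.055)^2.4 ≈ 0.04374
  L2 = 0.2126×0.57758 + 0.7152×0.08650 + 0.0722×0.04374 ≈ 0.18782
Lighter = 0.46933, Darker = 0.18782
Ratio = (L_lighter + 0.05) / (L_darker + 0.05)
Ratio = (0.46933 + 0.05) / (0.18782 + 0.05) = 0.51933 / 0.23782 ≈ 2.1837
Ratio ≈ 2.18:1


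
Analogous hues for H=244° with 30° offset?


Base hue: 244°
Left analog: (244 - 30) mod 360 = 214°
Right analog: (244 + 30) mod 360 = 274°
Analogous hues = 214° and 274°


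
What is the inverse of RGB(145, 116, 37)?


Invert: (255-R, 255-G, 255-B)
R: 255-145 = 110
G: 255-116 = 139
B: 255-37 = 218
= RGB(110, 139, 218)


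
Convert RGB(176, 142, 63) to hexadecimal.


R = 176 → B0 (hex)
G = 142 → 8E (hex)
B = 63 → 3F (hex)
Hex = #B08E3F


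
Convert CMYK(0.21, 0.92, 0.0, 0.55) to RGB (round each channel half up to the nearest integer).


R = 255 × (1-C) × (1-K) = 255 × 0.79 × 0.45 = 90.6525 → 91
G = 255 × (1-M) × (1-K) = 255 × 0.08 × 0.45 = 9.18 → 9
B = 255 × (1-Y) × (1-K) = 255 × 1.00 × 0.45 = 114.75 → 115
= RGB(91, 9, 115)


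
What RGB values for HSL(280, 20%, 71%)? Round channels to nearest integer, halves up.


H=280°, S=0.20, L=0.71
C = (1-|2L-1|)×S = (1-|0.42|)×0.20 = 0.116
H' = H/60 = 280/60 ≈ 4.6667; X = C×(1-|H' mod 2 - 1|) ≈ 0.0773
m = L - C/2 = 0.71 - 0.058 = 0.652
Sector ⌊H'⌋ = 4 → (R',G',B') = (≈0.0773, 0.0, 0.116)
RGB = ((R'+m)×255, (G'+m)×255, (B'+m)×255) = (185.98, 166.26, 195.84)
Round half up → RGB(186, 166, 196)


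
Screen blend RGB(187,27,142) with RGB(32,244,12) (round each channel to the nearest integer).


Screen: C = 255 - (255-A)×(255-B)/255, rounded to nearest integer
R: 255 - (255-187)×(255-32)/255 = 255 - 15164/255 ≈ 255 - 59.467 = 195.533 → 196
G: 255 - (255-27)×(255-244)/255 = 255 - 2508/255 ≈ 255 - 9.835 = 245.165 → 245
B: 255 - (255-142)×(255-12)/255 = 255 - 27459/255 ≈ 255 - 107.682 = 147.318 → 147
= RGB(196, 245, 147)


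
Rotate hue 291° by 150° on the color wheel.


New hue = (H + rotation) mod 360
New hue = (291 + 150) mod 360
= 441 mod 360
= 81°


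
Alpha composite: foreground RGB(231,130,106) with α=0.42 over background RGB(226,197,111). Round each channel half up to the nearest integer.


C = α×F + (1-α)×B, with 1-α = 0.58
R: 0.42×231 + 0.58×226 = 97.02 + 131.08 = 228.10 → 228
G: 0.42×130 + 0.58×197 = 54.60 + 114.26 = 168.86 → 169
B: 0.42×106 + 0.58×111 = 44.52 + 64.38 = 108.90 → 109
= RGB(228, 169, 109)


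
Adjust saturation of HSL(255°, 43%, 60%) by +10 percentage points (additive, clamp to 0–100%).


Original S = 43%
Adjustment = +10 percentage points
New S = 43 + (10) = 53
Clamp to [0, 100] → 53
= HSL(255°, 53%, 60%)


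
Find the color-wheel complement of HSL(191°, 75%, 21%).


Complement = opposite side of color wheel = hue + 180°
H' = (191 + 180) mod 360 = 11°
S and L unchanged.
= HSL(11°, 75%, 21%)


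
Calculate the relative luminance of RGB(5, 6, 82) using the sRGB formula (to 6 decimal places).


Linearize each channel (sRGB transfer function): c = v/255; c_lin = c/12.92 if c ≤ 0.04045, else ((c+0.055)/1.055)^2.4
  R: 5/255 ≈ 0.019608 ≤ 0.04045 → 0.019608/12.92 ≈ 0.001518
  G: 6/255 ≈ 0.023529 ≤ 0.04045 → 0.023529/12.92 ≈ 0.001821
  B: 82/255 ≈ 0.321569 > 0.04045 → ((0.321569+0.055)/1.055)^2.4 ≈ 0.084376
R_lin = 0.001518, G_lin = 0.001821, B_lin = 0.084376
L = 0.2126×R + 0.7152×G + 0.0722×B
L = 0.2126×0.001518 + 0.7152×0.001821 + 0.0722×0.084376
L ≈ 0.007717


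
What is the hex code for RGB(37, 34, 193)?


R = 37 → 25 (hex)
G = 34 → 22 (hex)
B = 193 → C1 (hex)
Hex = #2522C1


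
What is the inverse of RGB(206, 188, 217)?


Invert: (255-R, 255-G, 255-B)
R: 255-206 = 49
G: 255-188 = 67
B: 255-217 = 38
= RGB(49, 67, 38)


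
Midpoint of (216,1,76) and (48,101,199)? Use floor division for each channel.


Midpoint: each channel = ⌊(C₁+C₂)/2⌋
R: ⌊(216+48)/2⌋ = 132
G: ⌊(1+101)/2⌋ = 51
B: ⌊(76+199)/2⌋ = 137
= RGB(132, 51, 137)


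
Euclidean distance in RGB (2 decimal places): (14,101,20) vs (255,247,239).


d = √[(R₁-R₂)² + (G₁-G₂)² + (B₁-B₂)²]
d = √[(14-255)² + (101-247)² + (20-239)²]
d = √[58081 + 21316 + 47961]
d = √127358
d ≈ 356.87


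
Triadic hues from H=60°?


Triadic: equally spaced at 120° intervals
H1 = 60°
H2 = (60 + 120) mod 360 = 180°
H3 = (60 + 240) mod 360 = 300°
Triadic = 60°, 180°, 300°


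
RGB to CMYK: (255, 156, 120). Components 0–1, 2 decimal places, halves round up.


R'=255/255≈1.0000, G'=156/255≈0.6118, B'=120/255≈0.4706
K = 1 - max(R',G',B') = 1 - 255/255 = 0/255 = 0 → 0.00
(1-R'-K)/(1-K) simplifies to (max-R)/max with max = 255:
C = (255-255)/255 = 0/255 = 0 → 0.00
M = (255-156)/255 = 99/255 = 0.38823… → 0.39
Y = (255-120)/255 = 135/255 = 0.52941… → 0.53
= CMYK(0.00, 0.39, 0.53, 0.00)


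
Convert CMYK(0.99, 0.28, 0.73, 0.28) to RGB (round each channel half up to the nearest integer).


R = 255 × (1-C) × (1-K) = 255 × 0.01 × 0.72 = 1.836 → 2
G = 255 × (1-M) × (1-K) = 255 × 0.72 × 0.72 = 132.192 → 132
B = 255 × (1-Y) × (1-K) = 255 × 0.27 × 0.72 = 49.572 → 50
= RGB(2, 132, 50)


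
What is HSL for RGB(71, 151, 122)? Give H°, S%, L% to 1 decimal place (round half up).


Normalize: R'=71/255≈0.2784, G'=151/255≈0.5922, B'=122/255≈0.4784
Max=151/255, Min=71/255, Δ=Max-Min=80/255
L = (Max+Min)/2 = (151+71)/510 = 222/510 = 0.43529… → L = 43.5%
L ≤ 0.5 → S = Δ/(Max+Min) = 80/(151+71) = 80/222 = 0.36036… → S = 36.0%
(the 1/255 factors cancel in S and H, so raw channel differences can be used)
Max is G' → H = 60 × ((B-R)/Δ + 2) = 60 × ((122-71)/80 + 2)
  51/80 + 2 = 0.6375 + 2 = 2.6375
  H = 60 × 2.6375 = 158.25° → H = 158.3°
= HSL(158.3°, 36.0%, 43.5%)


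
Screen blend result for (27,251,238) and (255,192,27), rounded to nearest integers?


Screen: C = 255 - (255-A)×(255-B)/255, rounded to nearest integer
R: 255 - (255-27)×(255-255)/255 = 255 - 0/255 ≈ 255 - 0.000 = 255.000 → 255
G: 255 - (255-251)×(255-192)/255 = 255 - 252/255 ≈ 255 - 0.988 = 254.012 → 254
B: 255 - (255-238)×(255-27)/255 = 255 - 3876/255 ≈ 255 - 15.200 = 239.800 → 240
= RGB(255, 254, 240)


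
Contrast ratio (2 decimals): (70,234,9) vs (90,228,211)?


Linearize each sRGB channel c=v/255: c/12.92 if c ≤ 0.04045 else ((c+0.055)/1.055)^2.4
L = 0.2126×R_lin + 0.7152×G_lin + 0.0722×B_lin
Color 1 (70,234,9):
  R=70: 70/255≈0.2745 > 0.04045 → ((0.2745+0.055)/1.055)^2.4 ≈ 0.06125
  G=234: 234/255≈0.9176 > 0.04045 → ((0.9176+0.055)/1.055)^2.4 ≈ 0.82279
  B=9: 9/255≈0.0353 ≤ 0.04045 → 0.0353/12.92 ≈ 0.00273
  L1 = 0.2126×0.06125 + 0.7152×0.82279 + 0.0722×0.00273 ≈ 0.60167
Color 2 (90,228,211):
  R=90: 90/255≈0.3529 > 0.04045 → ((0.3529+0.055)/1.055)^2.4 ≈ 0.10224
  G=228: 228/255≈0.8941 > 0.04045 → ((0.8941+0.055)/1.055)^2.4 ≈ 0.77582
  B=211: 211/255≈0.8275 > 0.04045 → ((0.8275+0.055)/1.055)^2.4 ≈ 0.65141
  L2 = 0.2126×0.10224 + 0.7152×0.77582 + 0.0722×0.65141 ≈ 0.62364
Lighter = 0.62364, Darker = 0.60167
Ratio = (L_lighter + 0.05) / (L_darker + 0.05)
Ratio = (0.62364 + 0.05) / (0.60167 + 0.05) = 0.67364 / 0.65167 ≈ 1.0337
Ratio ≈ 1.03:1


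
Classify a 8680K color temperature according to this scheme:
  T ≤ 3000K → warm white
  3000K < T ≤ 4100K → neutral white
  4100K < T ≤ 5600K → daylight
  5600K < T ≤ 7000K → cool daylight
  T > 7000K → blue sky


Temperature: 8680K
8680K > 7000K → blue sky
Classification: blue sky


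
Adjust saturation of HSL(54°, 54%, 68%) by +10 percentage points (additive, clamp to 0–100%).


Original S = 54%
Adjustment = +10 percentage points
New S = 54 + (10) = 64
Clamp to [0, 100] → 64
= HSL(54°, 64%, 68%)


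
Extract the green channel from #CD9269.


Color: #CD9269
R = CD = 205
G = 92 = 146
B = 69 = 105
Green = 146


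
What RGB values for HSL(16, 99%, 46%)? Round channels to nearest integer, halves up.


H=16°, S=0.99, L=0.46
C = (1-|2L-1|)×S = (1-|-0.08|)×0.99 = 0.9108
H' = H/60 = 16/60 ≈ 0.2667; X = C×(1-|H' mod 2 - 1|) = 0.24288
m = L - C/2 = 0.46 - 0.4554 = 0.0046
Sector ⌊H'⌋ = 0 → (R',G',B') = (0.9108, 0.24288, 0.0)
RGB = ((R'+m)×255, (G'+m)×255, (B'+m)×255) = (233.427, 63.1074, 1.173)
Round half up → RGB(233, 63, 1)


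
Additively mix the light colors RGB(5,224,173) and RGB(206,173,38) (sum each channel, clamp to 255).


Additive: each channel = min(255, C₁+C₂)
R: 5+206 = 211 → 211
G: 224+173 = 397 → 255
B: 173+38 = 211 → 211
= RGB(211, 255, 211)


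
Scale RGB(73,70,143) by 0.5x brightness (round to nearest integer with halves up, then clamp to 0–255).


Multiply each channel by 0.5, round half up, clamp to [0, 255]
R: 73×0.5 = 36.5 → round → 37
G: 70×0.5 = 35
B: 143×0.5 = 71.5 → round → 72
= RGB(37, 35, 72)


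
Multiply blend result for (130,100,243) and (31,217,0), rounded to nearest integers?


Multiply: C = A×B/255, rounded to nearest integer
R: 130×31/255 = 4030/255 ≈ 15.804 → 16
G: 100×217/255 = 21700/255 ≈ 85.098 → 85
B: 243×0/255 = 0/255 ≈ 0.000 → 0
= RGB(16, 85, 0)


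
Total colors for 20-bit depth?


Colors = 2^bits = 2^20
= 1,048,576 colors


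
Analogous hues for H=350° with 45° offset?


Base hue: 350°
Left analog: (350 - 45) mod 360 = 305°
Right analog: (350 + 45) mod 360 = 35°
Analogous hues = 305° and 35°


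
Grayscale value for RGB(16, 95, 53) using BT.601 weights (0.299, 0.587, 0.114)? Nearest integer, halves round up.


Gray = 0.299×R + 0.587×G + 0.114×B
Gray = 0.299×16 + 0.587×95 + 0.114×53
Gray = 4.784 + 55.765 + 6.042
Gray = 66.591 → round half up → 67
Gray = 67


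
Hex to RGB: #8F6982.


8F → 143 (R)
69 → 105 (G)
82 → 130 (B)
= RGB(143, 105, 130)


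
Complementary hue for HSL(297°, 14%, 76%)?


Complement = opposite side of color wheel = hue + 180°
H' = (297 + 180) mod 360 = 117°
S and L unchanged.
= HSL(117°, 14%, 76%)


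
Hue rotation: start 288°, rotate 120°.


New hue = (H + rotation) mod 360
New hue = (288 + 120) mod 360
= 408 mod 360
= 48°


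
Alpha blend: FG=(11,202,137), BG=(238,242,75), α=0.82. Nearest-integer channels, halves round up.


C = α×F + (1-α)×B, with 1-α = 0.18
R: 0.82×11 + 0.18×238 = 9.02 + 42.84 = 51.86 → 52
G: 0.82×202 + 0.18×242 = 165.64 + 43.56 = 209.20 → 209
B: 0.82×137 + 0.18×75 = 112.34 + 13.50 = 125.84 → 126
= RGB(52, 209, 126)


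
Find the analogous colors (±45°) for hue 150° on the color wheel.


Base hue: 150°
Left analog: (150 - 45) mod 360 = 105°
Right analog: (150 + 45) mod 360 = 195°
Analogous hues = 105° and 195°


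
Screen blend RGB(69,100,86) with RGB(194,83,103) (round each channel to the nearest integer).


Screen: C = 255 - (255-A)×(255-B)/255, rounded to nearest integer
R: 255 - (255-69)×(255-194)/255 = 255 - 11346/255 ≈ 255 - 44.494 = 210.506 → 211
G: 255 - (255-100)×(255-83)/255 = 255 - 26660/255 ≈ 255 - 104.549 = 150.451 → 150
B: 255 - (255-86)×(255-103)/255 = 255 - 25688/255 ≈ 255 - 100.737 = 154.263 → 154
= RGB(211, 150, 154)


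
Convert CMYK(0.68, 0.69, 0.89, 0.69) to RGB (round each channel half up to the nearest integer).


R = 255 × (1-C) × (1-K) = 255 × 0.32 × 0.31 = 25.296 → 25
G = 255 × (1-M) × (1-K) = 255 × 0.31 × 0.31 = 24.5055 → 25
B = 255 × (1-Y) × (1-K) = 255 × 0.11 × 0.31 = 8.6955 → 9
= RGB(25, 25, 9)


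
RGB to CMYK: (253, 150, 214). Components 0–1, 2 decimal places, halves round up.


R'=253/255≈0.9922, G'=150/255≈0.5882, B'=214/255≈0.8392
K = 1 - max(R',G',B') = 1 - 253/255 = 2/255 = 0.00784… → 0.01
(1-R'-K)/(1-K) simplifies to (max-R)/max with max = 253:
C = (253-253)/253 = 0/253 = 0 → 0.00
M = (253-150)/253 = 103/253 = 0.40711… → 0.41
Y = (253-214)/253 = 39/253 = 0.15415… → 0.15
= CMYK(0.00, 0.41, 0.15, 0.01)
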